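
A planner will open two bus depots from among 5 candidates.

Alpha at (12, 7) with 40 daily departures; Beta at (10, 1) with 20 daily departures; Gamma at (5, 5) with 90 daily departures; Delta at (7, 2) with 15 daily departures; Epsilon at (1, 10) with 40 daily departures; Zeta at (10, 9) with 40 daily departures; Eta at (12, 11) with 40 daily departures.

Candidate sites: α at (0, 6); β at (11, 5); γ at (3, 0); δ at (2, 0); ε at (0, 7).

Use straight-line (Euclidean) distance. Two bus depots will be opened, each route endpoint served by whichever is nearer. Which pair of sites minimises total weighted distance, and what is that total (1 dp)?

{β, ε}, total 1266.3

Evaluate every pair (each demand assigned to the nearer of the two):
  {β, ε}: total = 1266.3
  {α, β}: total = 1279.0
  {β, γ}: total = 1539.8
  {β, δ}: total = 1581.9
  {γ, ε}: total = 2189.6
  {α, γ}: total = 2226.0
  {δ, ε}: total = 2247.1
  {α, δ}: total = 2285.1
  {α, ε}: total = 2323.8
  {γ, δ}: total = 2575.8
Best pair: {β, ε} with total 1266.3.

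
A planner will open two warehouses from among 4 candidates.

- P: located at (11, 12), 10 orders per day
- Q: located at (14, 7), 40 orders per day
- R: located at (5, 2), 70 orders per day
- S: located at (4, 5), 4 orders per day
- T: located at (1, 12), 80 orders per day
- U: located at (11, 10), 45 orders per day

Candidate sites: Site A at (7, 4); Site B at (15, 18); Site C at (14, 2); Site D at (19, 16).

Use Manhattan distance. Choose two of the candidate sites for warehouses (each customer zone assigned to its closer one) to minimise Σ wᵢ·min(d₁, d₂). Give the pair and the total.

{Site A, Site C}, total 2186

Evaluate every pair (each demand assigned to the nearer of the two):
  {Site A, Site C}: total = 2186
  {Site A, Site B}: total = 2366
  {Site A, Site D}: total = 2386
  {Site B, Site C}: total = 3077
  {Site C, Site D}: total = 3257
  {Site B, Site D}: total = 4636
Best pair: {Site A, Site C} with total 2186.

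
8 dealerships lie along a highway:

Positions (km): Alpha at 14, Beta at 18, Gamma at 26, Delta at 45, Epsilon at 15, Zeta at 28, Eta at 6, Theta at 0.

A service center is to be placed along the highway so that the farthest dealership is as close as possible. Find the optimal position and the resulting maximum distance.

location 22.5, max distance 22.5

The 1-center on a line is the midpoint of the two extreme points: leftmost at 0, rightmost at 45.
Optimal location = (0 + 45)/2 = 22.5; maximum distance = (45 − 0)/2 = 22.5.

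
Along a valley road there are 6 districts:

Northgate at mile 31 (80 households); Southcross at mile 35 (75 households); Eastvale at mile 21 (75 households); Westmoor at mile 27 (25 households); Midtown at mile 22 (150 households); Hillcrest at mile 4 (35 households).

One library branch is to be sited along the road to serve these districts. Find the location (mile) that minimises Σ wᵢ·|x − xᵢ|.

For a sum of weighted absolute distances on a line, the optimum is the weighted median (not the mean). Total weight W = 440; half-weight = 220.
Sort by position and accumulate weight:
  mile 4 (Hillcrest, w=35) → cum 35
  mile 21 (Eastvale, w=75) → cum 110
  mile 22 (Midtown, w=150) → cum 260  ≥ 220 → median here
  mile 27 (Westmoor, w=25) → cum 285
  mile 31 (Northgate, w=80) → cum 365
  mile 35 (Southcross, w=75) → cum 440
Optimal location: mile 22.

x = 22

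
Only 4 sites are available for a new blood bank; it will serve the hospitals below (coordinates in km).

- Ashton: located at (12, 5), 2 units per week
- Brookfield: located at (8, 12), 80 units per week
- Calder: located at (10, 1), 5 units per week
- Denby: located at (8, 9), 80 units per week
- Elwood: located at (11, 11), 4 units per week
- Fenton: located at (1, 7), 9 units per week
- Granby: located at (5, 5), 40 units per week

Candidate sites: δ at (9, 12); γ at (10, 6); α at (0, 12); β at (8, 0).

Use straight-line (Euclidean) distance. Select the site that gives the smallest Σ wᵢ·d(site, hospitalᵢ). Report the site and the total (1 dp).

δ, total 819.8 km

Total weighted distance at each candidate:
  δ (9, 12): total = 819.8
  γ (10, 6): total = 1129.7
  α (0, 12): total = 1859.8
  β (8, 0): total = 2071.9
Minimum is at δ with total 819.8 km.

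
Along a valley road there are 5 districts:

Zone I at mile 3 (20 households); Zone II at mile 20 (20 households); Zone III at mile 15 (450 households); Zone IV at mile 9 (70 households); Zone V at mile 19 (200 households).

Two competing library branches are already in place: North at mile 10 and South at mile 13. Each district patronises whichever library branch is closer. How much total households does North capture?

The indifferent point is the midpoint (10+13)/2 = 11.5; districts left of it (closer to North at 10) go to North, those right go to South.
  Zone I at 3 (w=20) → North
  Zone IV at 9 (w=70) → North
  Zone III at 15 (w=450) → South
  Zone V at 19 (w=200) → South
  Zone II at 20 (w=20) → South
North captures 90; South captures 670.

90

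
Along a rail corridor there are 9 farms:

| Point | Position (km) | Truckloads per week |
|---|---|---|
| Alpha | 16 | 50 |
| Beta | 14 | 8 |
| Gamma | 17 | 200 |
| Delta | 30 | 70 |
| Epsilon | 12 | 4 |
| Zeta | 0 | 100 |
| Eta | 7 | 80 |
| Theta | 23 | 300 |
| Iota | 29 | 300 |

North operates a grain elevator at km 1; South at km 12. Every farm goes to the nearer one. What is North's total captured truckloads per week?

100

The indifferent point is the midpoint (1+12)/2 = 6.5; farms left of it (closer to North at 1) go to North, those right go to South.
  Zeta at 0 (w=100) → North
  Eta at 7 (w=80) → South
  Epsilon at 12 (w=4) → South
  Beta at 14 (w=8) → South
  Alpha at 16 (w=50) → South
  Gamma at 17 (w=200) → South
  Theta at 23 (w=300) → South
  Iota at 29 (w=300) → South
  Delta at 30 (w=70) → South
North captures 100; South captures 1012.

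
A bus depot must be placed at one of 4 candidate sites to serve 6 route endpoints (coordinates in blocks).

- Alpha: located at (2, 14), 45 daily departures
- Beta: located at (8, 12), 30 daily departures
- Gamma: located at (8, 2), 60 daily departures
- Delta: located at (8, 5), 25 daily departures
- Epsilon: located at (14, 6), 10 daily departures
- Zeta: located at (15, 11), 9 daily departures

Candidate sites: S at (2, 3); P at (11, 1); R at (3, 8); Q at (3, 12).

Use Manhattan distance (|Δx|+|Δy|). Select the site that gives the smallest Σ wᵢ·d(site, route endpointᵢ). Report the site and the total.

R, total 1710 blocks

Total weighted distance at each candidate:
  S (2, 3): total = 1904
  P (11, 1): total = 2031
  R (3, 8): total = 1710
  Q (3, 12): total = 1772
Minimum is at R with total 1710 blocks.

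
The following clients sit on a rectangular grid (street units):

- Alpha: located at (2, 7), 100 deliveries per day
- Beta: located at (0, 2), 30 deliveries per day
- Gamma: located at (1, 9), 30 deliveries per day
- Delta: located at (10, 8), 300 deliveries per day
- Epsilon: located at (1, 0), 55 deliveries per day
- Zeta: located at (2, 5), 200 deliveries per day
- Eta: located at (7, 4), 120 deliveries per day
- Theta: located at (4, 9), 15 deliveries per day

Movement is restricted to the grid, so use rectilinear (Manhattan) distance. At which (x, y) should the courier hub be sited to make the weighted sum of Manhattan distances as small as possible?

Manhattan distance separates: Σwᵢ(|x−xᵢ|+|y−yᵢ|) = Σwᵢ|x−xᵢ| + Σwᵢ|y−yᵢ|, so x and y are optimised independently as 1-D weighted medians.
Total weight W = 850; half = 425.
x-coordinate, sorted with cumulative weight:
  x=0 (Beta, w=30) cum 30
  x=1 (Gamma, w=30) cum 60
  x=1 (Epsilon, w=55) cum 115
  x=2 (Alpha, w=100) cum 215
  x=2 (Zeta, w=200) cum 415
  x=4 (Theta, w=15) cum 430  ← median
  x=7 (Eta, w=120) cum 550
  x=10 (Delta, w=300) cum 850
⇒ x* = 4
y-coordinate, sorted with cumulative weight:
  y=0 (Epsilon, w=55) cum 55
  y=2 (Beta, w=30) cum 85
  y=4 (Eta, w=120) cum 205
  y=5 (Zeta, w=200) cum 405
  y=7 (Alpha, w=100) cum 505  ← median
  y=8 (Delta, w=300) cum 805
  y=9 (Gamma, w=30) cum 835
  y=9 (Theta, w=15) cum 850
⇒ y* = 7

(4, 7)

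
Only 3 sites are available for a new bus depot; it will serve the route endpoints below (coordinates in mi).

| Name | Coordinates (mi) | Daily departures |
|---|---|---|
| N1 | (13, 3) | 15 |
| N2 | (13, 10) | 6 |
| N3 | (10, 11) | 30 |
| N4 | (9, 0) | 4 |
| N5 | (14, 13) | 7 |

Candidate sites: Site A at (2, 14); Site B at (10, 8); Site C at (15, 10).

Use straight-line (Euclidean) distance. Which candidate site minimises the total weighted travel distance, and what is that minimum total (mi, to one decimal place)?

Total weighted distance at each candidate:
  Site A (2, 14): total = 706.8
  Site B (10, 8): total = 276.2
  Site C (15, 10): total = 343.0
Minimum is at Site B with total 276.2 mi.

Site B, total 276.2 mi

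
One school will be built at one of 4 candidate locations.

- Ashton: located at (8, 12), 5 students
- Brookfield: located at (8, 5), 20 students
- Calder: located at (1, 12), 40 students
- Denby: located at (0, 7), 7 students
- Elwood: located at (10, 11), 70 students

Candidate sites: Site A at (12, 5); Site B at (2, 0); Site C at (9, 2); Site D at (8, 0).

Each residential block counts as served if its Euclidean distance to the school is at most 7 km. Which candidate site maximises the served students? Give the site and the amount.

Site A, covering 90

Coverage radius r = 7 km; a point is covered iff (Δx)²+(Δy)² ≤ 7² = 49.
  Site A (12, 5): covers {Brookfield, Elwood} → 90
  Site B (2, 0): covers {none} → 0
  Site C (9, 2): covers {Brookfield} → 20
  Site D (8, 0): covers {Brookfield} → 20
Maximum coverage at Site A: 90 students.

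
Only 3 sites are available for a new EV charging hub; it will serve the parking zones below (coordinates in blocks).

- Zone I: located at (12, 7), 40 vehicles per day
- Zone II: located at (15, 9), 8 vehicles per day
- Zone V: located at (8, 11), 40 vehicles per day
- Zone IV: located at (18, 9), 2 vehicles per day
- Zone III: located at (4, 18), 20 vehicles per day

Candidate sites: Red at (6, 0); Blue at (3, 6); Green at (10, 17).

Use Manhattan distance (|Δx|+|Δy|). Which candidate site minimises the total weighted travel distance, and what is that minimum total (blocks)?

Green, total 1076 blocks

Total weighted distance at each candidate:
  Red (6, 0): total = 1626
  Blue (3, 6): total = 1216
  Green (10, 17): total = 1076
Minimum is at Green with total 1076 blocks.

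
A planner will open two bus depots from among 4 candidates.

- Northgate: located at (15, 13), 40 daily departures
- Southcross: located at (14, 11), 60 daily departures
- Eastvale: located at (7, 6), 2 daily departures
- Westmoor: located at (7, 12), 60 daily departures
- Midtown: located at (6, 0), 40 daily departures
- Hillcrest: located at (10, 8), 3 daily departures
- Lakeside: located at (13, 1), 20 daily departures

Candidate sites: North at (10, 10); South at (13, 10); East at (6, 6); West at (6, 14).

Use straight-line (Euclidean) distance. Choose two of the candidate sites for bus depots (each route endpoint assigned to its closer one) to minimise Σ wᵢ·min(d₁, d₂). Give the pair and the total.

Evaluate every pair (each demand assigned to the nearer of the two):
  {South, East}: total = 1018.9
  {South, West}: total = 1056.7
  {North, South}: total = 1072.2
  {North, East}: total = 1117.0
  {North, West}: total = 1251.3
  {East, West}: total = 1436.5
Best pair: {South, East} with total 1018.9.

{South, East}, total 1018.9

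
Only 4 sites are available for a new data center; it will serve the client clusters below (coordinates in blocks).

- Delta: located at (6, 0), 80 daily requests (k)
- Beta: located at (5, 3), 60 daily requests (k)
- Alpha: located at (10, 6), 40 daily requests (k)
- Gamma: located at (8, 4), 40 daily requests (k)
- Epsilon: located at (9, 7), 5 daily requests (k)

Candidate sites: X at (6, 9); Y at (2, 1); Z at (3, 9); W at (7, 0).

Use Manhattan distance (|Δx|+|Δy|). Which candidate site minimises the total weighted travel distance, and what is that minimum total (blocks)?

Total weighted distance at each candidate:
  X (6, 9): total = 1725
  Y (2, 1): total = 1645
  Z (3, 9): total = 2280
  W (7, 0): total = 985
Minimum is at W with total 985 blocks.

W, total 985 blocks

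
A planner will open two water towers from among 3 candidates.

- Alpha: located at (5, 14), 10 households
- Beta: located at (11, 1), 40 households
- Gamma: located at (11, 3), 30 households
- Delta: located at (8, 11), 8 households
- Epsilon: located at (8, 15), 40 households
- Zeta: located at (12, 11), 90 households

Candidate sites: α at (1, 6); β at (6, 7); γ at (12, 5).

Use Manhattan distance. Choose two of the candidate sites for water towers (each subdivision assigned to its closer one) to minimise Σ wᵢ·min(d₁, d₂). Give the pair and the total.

Evaluate every pair (each demand assigned to the nearer of the two):
  {β, γ}: total = 1358
  {α, γ}: total = 1590
  {α, β}: total = 2138
Best pair: {β, γ} with total 1358.

{β, γ}, total 1358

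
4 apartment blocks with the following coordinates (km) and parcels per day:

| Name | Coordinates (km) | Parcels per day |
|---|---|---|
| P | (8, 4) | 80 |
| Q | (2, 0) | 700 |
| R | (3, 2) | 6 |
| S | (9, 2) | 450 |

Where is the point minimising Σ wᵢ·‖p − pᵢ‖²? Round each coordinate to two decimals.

(4.94, 1.00)

The minimiser of Σwᵢ‖p−pᵢ‖² is the weighted centroid p* = (Σwᵢpᵢ)/(Σwᵢ).
Σwᵢ = 1236.
Σwᵢxᵢ = 80·8 + 700·2 + 6·3 + 450·9 = 6108.
Σwᵢyᵢ = 80·4 + 700·0 + 6·2 + 450·2 = 1232.
x* = 6108/1236 = 4.94, y* = 1232/1236 = 1.00.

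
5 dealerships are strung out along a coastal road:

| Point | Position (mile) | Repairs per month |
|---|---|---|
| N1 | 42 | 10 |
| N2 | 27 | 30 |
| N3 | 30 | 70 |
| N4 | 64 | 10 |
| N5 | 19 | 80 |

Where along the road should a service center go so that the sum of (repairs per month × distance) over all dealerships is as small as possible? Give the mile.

x = 27

For a sum of weighted absolute distances on a line, the optimum is the weighted median (not the mean). Total weight W = 200; half-weight = 100.
Sort by position and accumulate weight:
  mile 19 (N5, w=80) → cum 80
  mile 27 (N2, w=30) → cum 110  ≥ 100 → median here
  mile 30 (N3, w=70) → cum 180
  mile 42 (N1, w=10) → cum 190
  mile 64 (N4, w=10) → cum 200
Optimal location: mile 27.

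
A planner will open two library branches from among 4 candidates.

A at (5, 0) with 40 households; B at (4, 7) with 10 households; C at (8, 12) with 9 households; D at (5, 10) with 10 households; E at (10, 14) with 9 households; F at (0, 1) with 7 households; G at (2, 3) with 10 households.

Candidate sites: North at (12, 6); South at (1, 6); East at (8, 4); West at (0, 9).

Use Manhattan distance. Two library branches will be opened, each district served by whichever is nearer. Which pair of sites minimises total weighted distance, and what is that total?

{South, East}, total 662

Evaluate every pair (each demand assigned to the nearer of the two):
  {South, East}: total = 662
  {East, West}: total = 706
  {North, East}: total = 749
  {North, South}: total = 782
  {South, West}: total = 816
  {North, West}: total = 956
Best pair: {South, East} with total 662.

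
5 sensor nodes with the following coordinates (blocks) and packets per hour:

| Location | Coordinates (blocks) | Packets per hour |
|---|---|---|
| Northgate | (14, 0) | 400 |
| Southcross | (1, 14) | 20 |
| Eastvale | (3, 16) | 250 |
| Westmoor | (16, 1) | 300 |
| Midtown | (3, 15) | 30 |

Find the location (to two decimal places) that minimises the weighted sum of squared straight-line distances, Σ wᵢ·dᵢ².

(11.26, 5.03)

The minimiser of Σwᵢ‖p−pᵢ‖² is the weighted centroid p* = (Σwᵢpᵢ)/(Σwᵢ).
Σwᵢ = 1000.
Σwᵢxᵢ = 400·14 + 20·1 + 250·3 + 300·16 + 30·3 = 11260.
Σwᵢyᵢ = 400·0 + 20·14 + 250·16 + 300·1 + 30·15 = 5030.
x* = 11260/1000 = 11.26, y* = 5030/1000 = 5.03.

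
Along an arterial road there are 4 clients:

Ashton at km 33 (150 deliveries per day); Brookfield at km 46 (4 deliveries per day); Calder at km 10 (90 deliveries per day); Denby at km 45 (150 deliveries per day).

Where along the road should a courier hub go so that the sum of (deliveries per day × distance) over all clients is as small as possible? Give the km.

x = 33

For a sum of weighted absolute distances on a line, the optimum is the weighted median (not the mean). Total weight W = 394; half-weight = 197.
Sort by position and accumulate weight:
  km 10 (Calder, w=90) → cum 90
  km 33 (Ashton, w=150) → cum 240  ≥ 197 → median here
  km 45 (Denby, w=150) → cum 390
  km 46 (Brookfield, w=4) → cum 394
Optimal location: km 33.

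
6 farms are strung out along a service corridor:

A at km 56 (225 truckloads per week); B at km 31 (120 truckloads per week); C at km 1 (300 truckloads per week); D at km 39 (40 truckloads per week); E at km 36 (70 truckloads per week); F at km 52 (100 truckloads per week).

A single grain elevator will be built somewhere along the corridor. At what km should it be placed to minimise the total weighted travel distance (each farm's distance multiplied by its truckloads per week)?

For a sum of weighted absolute distances on a line, the optimum is the weighted median (not the mean). Total weight W = 855; half-weight = 427.5.
Sort by position and accumulate weight:
  km 1 (C, w=300) → cum 300
  km 31 (B, w=120) → cum 420
  km 36 (E, w=70) → cum 490  ≥ 427.5 → median here
  km 39 (D, w=40) → cum 530
  km 52 (F, w=100) → cum 630
  km 56 (A, w=225) → cum 855
Optimal location: km 36.

x = 36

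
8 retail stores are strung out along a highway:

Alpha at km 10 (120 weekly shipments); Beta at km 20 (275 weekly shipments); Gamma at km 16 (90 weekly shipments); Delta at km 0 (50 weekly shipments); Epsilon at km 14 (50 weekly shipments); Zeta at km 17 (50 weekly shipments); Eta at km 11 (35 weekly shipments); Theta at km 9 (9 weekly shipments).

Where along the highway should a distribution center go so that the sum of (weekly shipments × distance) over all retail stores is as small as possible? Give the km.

For a sum of weighted absolute distances on a line, the optimum is the weighted median (not the mean). Total weight W = 679; half-weight = 339.5.
Sort by position and accumulate weight:
  km 0 (Delta, w=50) → cum 50
  km 9 (Theta, w=9) → cum 59
  km 10 (Alpha, w=120) → cum 179
  km 11 (Eta, w=35) → cum 214
  km 14 (Epsilon, w=50) → cum 264
  km 16 (Gamma, w=90) → cum 354  ≥ 339.5 → median here
  km 17 (Zeta, w=50) → cum 404
  km 20 (Beta, w=275) → cum 679
Optimal location: km 16.

x = 16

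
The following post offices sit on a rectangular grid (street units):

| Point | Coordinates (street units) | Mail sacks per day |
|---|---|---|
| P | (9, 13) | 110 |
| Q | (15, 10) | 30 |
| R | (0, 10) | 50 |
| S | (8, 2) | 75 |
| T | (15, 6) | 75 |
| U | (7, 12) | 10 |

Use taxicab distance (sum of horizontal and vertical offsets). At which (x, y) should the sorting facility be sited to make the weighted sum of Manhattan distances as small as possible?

(9, 10)

Manhattan distance separates: Σwᵢ(|x−xᵢ|+|y−yᵢ|) = Σwᵢ|x−xᵢ| + Σwᵢ|y−yᵢ|, so x and y are optimised independently as 1-D weighted medians.
Total weight W = 350; half = 175.
x-coordinate, sorted with cumulative weight:
  x=0 (R, w=50) cum 50
  x=7 (U, w=10) cum 60
  x=8 (S, w=75) cum 135
  x=9 (P, w=110) cum 245  ← median
  x=15 (Q, w=30) cum 275
  x=15 (T, w=75) cum 350
⇒ x* = 9
y-coordinate, sorted with cumulative weight:
  y=2 (S, w=75) cum 75
  y=6 (T, w=75) cum 150
  y=10 (Q, w=30) cum 180  ← median
  y=10 (R, w=50) cum 230
  y=12 (U, w=10) cum 240
  y=13 (P, w=110) cum 350
⇒ y* = 10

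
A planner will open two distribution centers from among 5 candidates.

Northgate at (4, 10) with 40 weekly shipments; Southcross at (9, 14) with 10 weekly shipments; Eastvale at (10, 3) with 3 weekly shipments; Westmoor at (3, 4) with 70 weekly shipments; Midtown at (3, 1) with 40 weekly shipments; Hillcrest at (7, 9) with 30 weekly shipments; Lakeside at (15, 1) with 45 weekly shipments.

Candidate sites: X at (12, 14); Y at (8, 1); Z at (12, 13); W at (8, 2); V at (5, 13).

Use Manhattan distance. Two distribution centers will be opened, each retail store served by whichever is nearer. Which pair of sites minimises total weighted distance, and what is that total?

Evaluate every pair (each demand assigned to the nearer of the two):
  {Y, V}: total = 1477
  {W, V}: total = 1489
  {Z, W}: total = 1819
  {Y, Z}: total = 1837
  {X, W}: total = 1849
  {Y, W}: total = 1864
  {X, Y}: total = 1867
  {Z, V}: total = 2421
  {X, V}: total = 2459
  {X, Z}: total = 3551
Best pair: {Y, V} with total 1477.

{Y, V}, total 1477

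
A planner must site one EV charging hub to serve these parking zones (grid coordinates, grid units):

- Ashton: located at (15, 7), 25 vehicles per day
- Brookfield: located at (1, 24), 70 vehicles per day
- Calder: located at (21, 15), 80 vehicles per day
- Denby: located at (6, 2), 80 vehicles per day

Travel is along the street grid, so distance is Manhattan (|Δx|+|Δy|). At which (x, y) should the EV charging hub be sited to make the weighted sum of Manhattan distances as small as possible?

(6, 15)

Manhattan distance separates: Σwᵢ(|x−xᵢ|+|y−yᵢ|) = Σwᵢ|x−xᵢ| + Σwᵢ|y−yᵢ|, so x and y are optimised independently as 1-D weighted medians.
Total weight W = 255; half = 127.5.
x-coordinate, sorted with cumulative weight:
  x=1 (Brookfield, w=70) cum 70
  x=6 (Denby, w=80) cum 150  ← median
  x=15 (Ashton, w=25) cum 175
  x=21 (Calder, w=80) cum 255
⇒ x* = 6
y-coordinate, sorted with cumulative weight:
  y=2 (Denby, w=80) cum 80
  y=7 (Ashton, w=25) cum 105
  y=15 (Calder, w=80) cum 185  ← median
  y=24 (Brookfield, w=70) cum 255
⇒ y* = 15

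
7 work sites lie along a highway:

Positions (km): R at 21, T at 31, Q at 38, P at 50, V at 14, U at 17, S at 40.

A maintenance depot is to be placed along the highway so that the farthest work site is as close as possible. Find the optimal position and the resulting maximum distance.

The 1-center on a line is the midpoint of the two extreme points: leftmost at 14, rightmost at 50.
Optimal location = (14 + 50)/2 = 32; maximum distance = (50 − 14)/2 = 18.

location 32, max distance 18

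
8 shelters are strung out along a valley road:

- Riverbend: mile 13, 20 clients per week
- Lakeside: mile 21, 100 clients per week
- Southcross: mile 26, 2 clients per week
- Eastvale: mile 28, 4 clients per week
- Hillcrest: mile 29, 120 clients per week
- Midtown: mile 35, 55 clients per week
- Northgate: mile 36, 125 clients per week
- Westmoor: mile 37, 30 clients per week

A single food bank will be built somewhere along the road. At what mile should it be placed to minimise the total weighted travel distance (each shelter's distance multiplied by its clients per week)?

x = 29

For a sum of weighted absolute distances on a line, the optimum is the weighted median (not the mean). Total weight W = 456; half-weight = 228.
Sort by position and accumulate weight:
  mile 13 (Riverbend, w=20) → cum 20
  mile 21 (Lakeside, w=100) → cum 120
  mile 26 (Southcross, w=2) → cum 122
  mile 28 (Eastvale, w=4) → cum 126
  mile 29 (Hillcrest, w=120) → cum 246  ≥ 228 → median here
  mile 35 (Midtown, w=55) → cum 301
  mile 36 (Northgate, w=125) → cum 426
  mile 37 (Westmoor, w=30) → cum 456
Optimal location: mile 29.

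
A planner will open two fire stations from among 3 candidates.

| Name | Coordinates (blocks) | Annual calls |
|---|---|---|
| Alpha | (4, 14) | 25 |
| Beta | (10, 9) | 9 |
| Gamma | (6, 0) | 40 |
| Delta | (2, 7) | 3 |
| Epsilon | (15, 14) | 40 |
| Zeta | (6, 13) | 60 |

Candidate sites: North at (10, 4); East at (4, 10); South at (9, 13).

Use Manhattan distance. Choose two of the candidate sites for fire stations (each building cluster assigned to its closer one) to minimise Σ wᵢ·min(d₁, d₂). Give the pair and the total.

Evaluate every pair (each demand assigned to the nearer of the two):
  {North, South}: total = 1008
  {East, South}: total = 1100
  {North, East}: total = 1380
Best pair: {North, South} with total 1008.

{North, South}, total 1008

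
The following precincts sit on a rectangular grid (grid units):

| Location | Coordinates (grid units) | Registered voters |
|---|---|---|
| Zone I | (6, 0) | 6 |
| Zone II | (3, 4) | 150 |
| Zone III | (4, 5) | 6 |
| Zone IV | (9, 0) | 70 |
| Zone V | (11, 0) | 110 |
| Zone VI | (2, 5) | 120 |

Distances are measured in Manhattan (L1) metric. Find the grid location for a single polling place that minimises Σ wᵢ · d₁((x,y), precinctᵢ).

Manhattan distance separates: Σwᵢ(|x−xᵢ|+|y−yᵢ|) = Σwᵢ|x−xᵢ| + Σwᵢ|y−yᵢ|, so x and y are optimised independently as 1-D weighted medians.
Total weight W = 462; half = 231.
x-coordinate, sorted with cumulative weight:
  x=2 (Zone VI, w=120) cum 120
  x=3 (Zone II, w=150) cum 270  ← median
  x=4 (Zone III, w=6) cum 276
  x=6 (Zone I, w=6) cum 282
  x=9 (Zone IV, w=70) cum 352
  x=11 (Zone V, w=110) cum 462
⇒ x* = 3
y-coordinate, sorted with cumulative weight:
  y=0 (Zone I, w=6) cum 6
  y=0 (Zone IV, w=70) cum 76
  y=0 (Zone V, w=110) cum 186
  y=4 (Zone II, w=150) cum 336  ← median
  y=5 (Zone III, w=6) cum 342
  y=5 (Zone VI, w=120) cum 462
⇒ y* = 4

(3, 4)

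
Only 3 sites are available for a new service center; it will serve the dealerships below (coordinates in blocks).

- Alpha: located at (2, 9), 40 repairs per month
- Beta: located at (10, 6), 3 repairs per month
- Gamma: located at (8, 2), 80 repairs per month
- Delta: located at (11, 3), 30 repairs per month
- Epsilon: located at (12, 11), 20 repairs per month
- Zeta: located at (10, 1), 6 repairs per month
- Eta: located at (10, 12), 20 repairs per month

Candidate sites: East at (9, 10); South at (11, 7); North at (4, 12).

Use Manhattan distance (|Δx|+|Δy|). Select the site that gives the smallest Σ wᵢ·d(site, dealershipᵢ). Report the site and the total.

South, total 1468 blocks

Total weighted distance at each candidate:
  East (9, 10): total = 1525
  South (11, 7): total = 1468
  North (4, 12): total = 2238
Minimum is at South with total 1468 blocks.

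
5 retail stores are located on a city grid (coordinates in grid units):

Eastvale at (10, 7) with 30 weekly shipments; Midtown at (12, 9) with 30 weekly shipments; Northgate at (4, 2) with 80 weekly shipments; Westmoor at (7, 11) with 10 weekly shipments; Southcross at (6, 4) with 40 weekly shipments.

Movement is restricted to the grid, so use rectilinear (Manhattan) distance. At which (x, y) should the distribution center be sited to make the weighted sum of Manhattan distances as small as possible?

(6, 4)

Manhattan distance separates: Σwᵢ(|x−xᵢ|+|y−yᵢ|) = Σwᵢ|x−xᵢ| + Σwᵢ|y−yᵢ|, so x and y are optimised independently as 1-D weighted medians.
Total weight W = 190; half = 95.
x-coordinate, sorted with cumulative weight:
  x=4 (Northgate, w=80) cum 80
  x=6 (Southcross, w=40) cum 120  ← median
  x=7 (Westmoor, w=10) cum 130
  x=10 (Eastvale, w=30) cum 160
  x=12 (Midtown, w=30) cum 190
⇒ x* = 6
y-coordinate, sorted with cumulative weight:
  y=2 (Northgate, w=80) cum 80
  y=4 (Southcross, w=40) cum 120  ← median
  y=7 (Eastvale, w=30) cum 150
  y=9 (Midtown, w=30) cum 180
  y=11 (Westmoor, w=10) cum 190
⇒ y* = 4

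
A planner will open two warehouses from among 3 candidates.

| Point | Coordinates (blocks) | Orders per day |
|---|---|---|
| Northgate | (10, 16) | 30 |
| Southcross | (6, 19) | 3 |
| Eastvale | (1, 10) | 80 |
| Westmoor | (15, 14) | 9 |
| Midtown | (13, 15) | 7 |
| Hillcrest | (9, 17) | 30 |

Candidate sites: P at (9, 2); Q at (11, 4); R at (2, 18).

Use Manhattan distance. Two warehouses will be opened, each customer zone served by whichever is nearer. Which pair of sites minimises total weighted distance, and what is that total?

{Q, R}, total 1492

Evaluate every pair (each demand assigned to the nearer of the two):
  {Q, R}: total = 1492
  {P, R}: total = 1526
  {P, Q}: total = 2397
Best pair: {Q, R} with total 1492.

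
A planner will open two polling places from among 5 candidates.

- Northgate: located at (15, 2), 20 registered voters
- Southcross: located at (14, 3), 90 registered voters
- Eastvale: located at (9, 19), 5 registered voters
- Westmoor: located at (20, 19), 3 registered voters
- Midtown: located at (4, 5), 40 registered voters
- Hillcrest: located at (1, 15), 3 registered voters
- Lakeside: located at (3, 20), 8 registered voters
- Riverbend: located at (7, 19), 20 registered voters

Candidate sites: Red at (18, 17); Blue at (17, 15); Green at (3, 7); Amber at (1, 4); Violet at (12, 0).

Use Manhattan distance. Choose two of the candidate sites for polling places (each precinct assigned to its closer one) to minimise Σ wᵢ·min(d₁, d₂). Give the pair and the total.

Evaluate every pair (each demand assigned to the nearer of the two):
  {Green, Violet}: total = 1295
  {Amber, Violet}: total = 1498
  {Red, Violet}: total = 1598
  {Blue, Violet}: total = 1631
  {Red, Amber}: total = 2244
  {Blue, Amber}: total = 2258
  {Blue, Green}: total = 2265
  {Red, Green}: total = 2271
  {Green, Amber}: total = 2331
  {Red, Blue}: total = 3089
Best pair: {Green, Violet} with total 1295.

{Green, Violet}, total 1295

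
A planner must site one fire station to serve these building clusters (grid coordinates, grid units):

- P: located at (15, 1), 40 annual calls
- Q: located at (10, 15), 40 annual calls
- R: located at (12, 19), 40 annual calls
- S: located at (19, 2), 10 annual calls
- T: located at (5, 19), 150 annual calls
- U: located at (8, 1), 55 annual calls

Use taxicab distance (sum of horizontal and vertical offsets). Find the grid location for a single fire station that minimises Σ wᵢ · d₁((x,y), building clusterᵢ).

Manhattan distance separates: Σwᵢ(|x−xᵢ|+|y−yᵢ|) = Σwᵢ|x−xᵢ| + Σwᵢ|y−yᵢ|, so x and y are optimised independently as 1-D weighted medians.
Total weight W = 335; half = 167.5.
x-coordinate, sorted with cumulative weight:
  x=5 (T, w=150) cum 150
  x=8 (U, w=55) cum 205  ← median
  x=10 (Q, w=40) cum 245
  x=12 (R, w=40) cum 285
  x=15 (P, w=40) cum 325
  x=19 (S, w=10) cum 335
⇒ x* = 8
y-coordinate, sorted with cumulative weight:
  y=1 (P, w=40) cum 40
  y=1 (U, w=55) cum 95
  y=2 (S, w=10) cum 105
  y=15 (Q, w=40) cum 145
  y=19 (R, w=40) cum 185  ← median
  y=19 (T, w=150) cum 335
⇒ y* = 19

(8, 19)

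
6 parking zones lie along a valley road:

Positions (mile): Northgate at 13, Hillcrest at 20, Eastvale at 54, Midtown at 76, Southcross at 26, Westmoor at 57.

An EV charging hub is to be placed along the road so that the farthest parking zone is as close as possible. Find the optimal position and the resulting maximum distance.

location 44.5, max distance 31.5

The 1-center on a line is the midpoint of the two extreme points: leftmost at 13, rightmost at 76.
Optimal location = (13 + 76)/2 = 44.5; maximum distance = (76 − 13)/2 = 31.5.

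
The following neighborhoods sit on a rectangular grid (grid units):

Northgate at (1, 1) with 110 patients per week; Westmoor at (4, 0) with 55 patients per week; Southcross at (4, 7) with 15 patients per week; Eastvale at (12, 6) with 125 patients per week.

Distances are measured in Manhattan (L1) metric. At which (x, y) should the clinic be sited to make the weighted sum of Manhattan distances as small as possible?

Manhattan distance separates: Σwᵢ(|x−xᵢ|+|y−yᵢ|) = Σwᵢ|x−xᵢ| + Σwᵢ|y−yᵢ|, so x and y are optimised independently as 1-D weighted medians.
Total weight W = 305; half = 152.5.
x-coordinate, sorted with cumulative weight:
  x=1 (Northgate, w=110) cum 110
  x=4 (Westmoor, w=55) cum 165  ← median
  x=4 (Southcross, w=15) cum 180
  x=12 (Eastvale, w=125) cum 305
⇒ x* = 4
y-coordinate, sorted with cumulative weight:
  y=0 (Westmoor, w=55) cum 55
  y=1 (Northgate, w=110) cum 165  ← median
  y=6 (Eastvale, w=125) cum 290
  y=7 (Southcross, w=15) cum 305
⇒ y* = 1

(4, 1)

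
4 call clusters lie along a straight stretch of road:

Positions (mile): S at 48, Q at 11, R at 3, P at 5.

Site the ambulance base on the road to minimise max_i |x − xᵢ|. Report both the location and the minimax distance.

The 1-center on a line is the midpoint of the two extreme points: leftmost at 3, rightmost at 48.
Optimal location = (3 + 48)/2 = 25.5; maximum distance = (48 − 3)/2 = 22.5.

location 25.5, max distance 22.5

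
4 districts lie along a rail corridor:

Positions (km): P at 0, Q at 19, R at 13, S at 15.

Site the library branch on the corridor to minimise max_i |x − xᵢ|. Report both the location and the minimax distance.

location 9.5, max distance 9.5

The 1-center on a line is the midpoint of the two extreme points: leftmost at 0, rightmost at 19.
Optimal location = (0 + 19)/2 = 9.5; maximum distance = (19 − 0)/2 = 9.5.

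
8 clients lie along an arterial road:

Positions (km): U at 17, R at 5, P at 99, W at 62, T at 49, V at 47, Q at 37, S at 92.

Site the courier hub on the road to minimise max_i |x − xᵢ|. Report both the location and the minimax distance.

The 1-center on a line is the midpoint of the two extreme points: leftmost at 5, rightmost at 99.
Optimal location = (5 + 99)/2 = 52; maximum distance = (99 − 5)/2 = 47.

location 52, max distance 47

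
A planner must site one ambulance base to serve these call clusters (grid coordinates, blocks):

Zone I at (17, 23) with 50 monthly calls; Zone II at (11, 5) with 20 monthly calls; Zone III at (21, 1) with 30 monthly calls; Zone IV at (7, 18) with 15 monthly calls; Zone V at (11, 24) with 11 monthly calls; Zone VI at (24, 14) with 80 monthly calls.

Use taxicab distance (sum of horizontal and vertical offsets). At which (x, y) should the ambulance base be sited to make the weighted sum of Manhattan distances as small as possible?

Manhattan distance separates: Σwᵢ(|x−xᵢ|+|y−yᵢ|) = Σwᵢ|x−xᵢ| + Σwᵢ|y−yᵢ|, so x and y are optimised independently as 1-D weighted medians.
Total weight W = 206; half = 103.
x-coordinate, sorted with cumulative weight:
  x=7 (Zone IV, w=15) cum 15
  x=11 (Zone II, w=20) cum 35
  x=11 (Zone V, w=11) cum 46
  x=17 (Zone I, w=50) cum 96
  x=21 (Zone III, w=30) cum 126  ← median
  x=24 (Zone VI, w=80) cum 206
⇒ x* = 21
y-coordinate, sorted with cumulative weight:
  y=1 (Zone III, w=30) cum 30
  y=5 (Zone II, w=20) cum 50
  y=14 (Zone VI, w=80) cum 130  ← median
  y=18 (Zone IV, w=15) cum 145
  y=23 (Zone I, w=50) cum 195
  y=24 (Zone V, w=11) cum 206
⇒ y* = 14

(21, 14)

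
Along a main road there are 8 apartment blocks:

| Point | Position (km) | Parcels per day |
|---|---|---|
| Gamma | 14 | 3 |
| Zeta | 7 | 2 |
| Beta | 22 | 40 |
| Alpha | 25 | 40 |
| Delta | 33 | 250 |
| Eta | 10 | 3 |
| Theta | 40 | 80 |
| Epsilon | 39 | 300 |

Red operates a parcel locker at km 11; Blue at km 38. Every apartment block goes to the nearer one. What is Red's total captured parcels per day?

The indifferent point is the midpoint (11+38)/2 = 24.5; apartment blocks left of it (closer to Red at 11) go to Red, those right go to Blue.
  Zeta at 7 (w=2) → Red
  Eta at 10 (w=3) → Red
  Gamma at 14 (w=3) → Red
  Beta at 22 (w=40) → Red
  Alpha at 25 (w=40) → Blue
  Delta at 33 (w=250) → Blue
  Epsilon at 39 (w=300) → Blue
  Theta at 40 (w=80) → Blue
Red captures 48; Blue captures 670.

48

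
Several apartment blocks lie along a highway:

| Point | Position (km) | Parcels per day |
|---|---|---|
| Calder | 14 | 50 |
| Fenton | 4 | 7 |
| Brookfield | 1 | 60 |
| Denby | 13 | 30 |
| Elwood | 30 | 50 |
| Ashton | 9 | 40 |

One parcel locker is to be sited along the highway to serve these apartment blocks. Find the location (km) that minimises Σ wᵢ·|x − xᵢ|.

For a sum of weighted absolute distances on a line, the optimum is the weighted median (not the mean). Total weight W = 237; half-weight = 118.5.
Sort by position and accumulate weight:
  km 1 (Brookfield, w=60) → cum 60
  km 4 (Fenton, w=7) → cum 67
  km 9 (Ashton, w=40) → cum 107
  km 13 (Denby, w=30) → cum 137  ≥ 118.5 → median here
  km 14 (Calder, w=50) → cum 187
  km 30 (Elwood, w=50) → cum 237
Optimal location: km 13.

x = 13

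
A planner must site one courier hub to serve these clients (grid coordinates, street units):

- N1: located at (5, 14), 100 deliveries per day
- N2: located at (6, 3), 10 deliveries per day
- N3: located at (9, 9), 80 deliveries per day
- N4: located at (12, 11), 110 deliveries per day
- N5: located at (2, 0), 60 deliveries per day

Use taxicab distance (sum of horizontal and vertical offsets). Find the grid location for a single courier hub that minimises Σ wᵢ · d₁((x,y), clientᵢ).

Manhattan distance separates: Σwᵢ(|x−xᵢ|+|y−yᵢ|) = Σwᵢ|x−xᵢ| + Σwᵢ|y−yᵢ|, so x and y are optimised independently as 1-D weighted medians.
Total weight W = 360; half = 180.
x-coordinate, sorted with cumulative weight:
  x=2 (N5, w=60) cum 60
  x=5 (N1, w=100) cum 160
  x=6 (N2, w=10) cum 170
  x=9 (N3, w=80) cum 250  ← median
  x=12 (N4, w=110) cum 360
⇒ x* = 9
y-coordinate, sorted with cumulative weight:
  y=0 (N5, w=60) cum 60
  y=3 (N2, w=10) cum 70
  y=9 (N3, w=80) cum 150
  y=11 (N4, w=110) cum 260  ← median
  y=14 (N1, w=100) cum 360
⇒ y* = 11

(9, 11)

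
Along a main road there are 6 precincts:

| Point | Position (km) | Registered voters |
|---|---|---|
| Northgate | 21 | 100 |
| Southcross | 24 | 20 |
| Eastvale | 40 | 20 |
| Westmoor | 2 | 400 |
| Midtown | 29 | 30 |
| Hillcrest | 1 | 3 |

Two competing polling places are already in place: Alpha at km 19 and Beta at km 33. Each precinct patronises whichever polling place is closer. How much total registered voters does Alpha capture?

523

The indifferent point is the midpoint (19+33)/2 = 26; precincts left of it (closer to Alpha at 19) go to Alpha, those right go to Beta.
  Hillcrest at 1 (w=3) → Alpha
  Westmoor at 2 (w=400) → Alpha
  Northgate at 21 (w=100) → Alpha
  Southcross at 24 (w=20) → Alpha
  Midtown at 29 (w=30) → Beta
  Eastvale at 40 (w=20) → Beta
Alpha captures 523; Beta captures 50.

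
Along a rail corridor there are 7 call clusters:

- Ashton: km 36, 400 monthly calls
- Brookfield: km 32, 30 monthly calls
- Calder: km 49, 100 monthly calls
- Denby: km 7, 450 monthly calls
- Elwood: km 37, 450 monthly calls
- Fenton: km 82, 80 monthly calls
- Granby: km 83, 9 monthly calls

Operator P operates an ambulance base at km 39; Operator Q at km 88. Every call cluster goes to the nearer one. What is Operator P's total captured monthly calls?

1430

The indifferent point is the midpoint (39+88)/2 = 63.5; call clusters left of it (closer to Operator P at 39) go to Operator P, those right go to Operator Q.
  Denby at 7 (w=450) → Operator P
  Brookfield at 32 (w=30) → Operator P
  Ashton at 36 (w=400) → Operator P
  Elwood at 37 (w=450) → Operator P
  Calder at 49 (w=100) → Operator P
  Fenton at 82 (w=80) → Operator Q
  Granby at 83 (w=9) → Operator Q
Operator P captures 1430; Operator Q captures 89.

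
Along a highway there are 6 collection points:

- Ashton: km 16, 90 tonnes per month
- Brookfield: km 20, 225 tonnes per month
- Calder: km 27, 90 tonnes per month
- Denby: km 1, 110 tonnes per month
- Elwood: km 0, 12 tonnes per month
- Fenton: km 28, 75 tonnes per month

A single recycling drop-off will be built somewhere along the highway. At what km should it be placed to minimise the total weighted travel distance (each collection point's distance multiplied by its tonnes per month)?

For a sum of weighted absolute distances on a line, the optimum is the weighted median (not the mean). Total weight W = 602; half-weight = 301.
Sort by position and accumulate weight:
  km 0 (Elwood, w=12) → cum 12
  km 1 (Denby, w=110) → cum 122
  km 16 (Ashton, w=90) → cum 212
  km 20 (Brookfield, w=225) → cum 437  ≥ 301 → median here
  km 27 (Calder, w=90) → cum 527
  km 28 (Fenton, w=75) → cum 602
Optimal location: km 20.

x = 20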